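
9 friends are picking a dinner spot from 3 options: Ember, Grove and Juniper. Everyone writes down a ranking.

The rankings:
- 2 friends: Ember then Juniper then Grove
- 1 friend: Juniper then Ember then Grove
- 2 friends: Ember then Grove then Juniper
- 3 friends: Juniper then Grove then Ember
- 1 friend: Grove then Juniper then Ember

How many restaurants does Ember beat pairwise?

Ember against each rival (9 friends):
Ember vs Grove: Ember wins 5–4.
Ember vs Juniper: Juniper, 5–4.
Ember beats Grove; loses to Juniper — 1 pairwise win.

1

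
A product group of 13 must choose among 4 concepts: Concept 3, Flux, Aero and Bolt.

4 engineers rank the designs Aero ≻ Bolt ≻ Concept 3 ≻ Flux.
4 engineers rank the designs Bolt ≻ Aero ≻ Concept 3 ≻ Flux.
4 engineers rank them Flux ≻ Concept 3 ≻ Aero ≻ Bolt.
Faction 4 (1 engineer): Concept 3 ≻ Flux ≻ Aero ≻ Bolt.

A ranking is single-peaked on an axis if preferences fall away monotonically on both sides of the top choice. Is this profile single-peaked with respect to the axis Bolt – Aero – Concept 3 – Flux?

Axis positions: Bolt=1, Aero=2, Concept 3=3, Flux=4.
Faction 1 (peak Aero at position 2): ranking walks positions 2-1-3-4, expanding outward from the peak — single-peaked.
Faction 2 (peak Bolt at position 1): ranking walks positions 1-2-3-4, expanding outward from the peak — single-peaked.
Faction 3 (peak Flux at position 4): ranking walks positions 4-3-2-1, expanding outward from the peak — single-peaked.
Faction 4 (peak Concept 3 at position 3): ranking walks positions 3-4-2-1, expanding outward from the peak — single-peaked.
Every ranking is single-peaked on this axis.

yes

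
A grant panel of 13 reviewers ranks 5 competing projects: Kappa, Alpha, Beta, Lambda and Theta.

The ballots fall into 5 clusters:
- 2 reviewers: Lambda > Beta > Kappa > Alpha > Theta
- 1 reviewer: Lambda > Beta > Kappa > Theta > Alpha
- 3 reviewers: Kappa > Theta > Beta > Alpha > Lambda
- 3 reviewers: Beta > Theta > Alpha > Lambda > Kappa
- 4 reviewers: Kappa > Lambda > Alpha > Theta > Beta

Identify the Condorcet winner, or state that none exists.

Kappa

Pairwise majorities:
Kappa–Alpha: Kappa 10–3.
Kappa vs Beta: Kappa, 7–6.
Kappa vs Lambda: Kappa, 7–6.
Kappa vs Theta: Kappa, 10–3.
Alpha vs Beta: Beta wins 9–4.
Alpha vs Lambda: Lambda, 7–6.
Alpha vs Theta: Theta, 7–6.
Beta vs Lambda: Lambda, 7–6.
Beta vs Theta: Theta wins 7–6.
Lambda vs Theta: Lambda wins 7–6.
Only Kappa has no losses; Kappa is the Condorcet winner.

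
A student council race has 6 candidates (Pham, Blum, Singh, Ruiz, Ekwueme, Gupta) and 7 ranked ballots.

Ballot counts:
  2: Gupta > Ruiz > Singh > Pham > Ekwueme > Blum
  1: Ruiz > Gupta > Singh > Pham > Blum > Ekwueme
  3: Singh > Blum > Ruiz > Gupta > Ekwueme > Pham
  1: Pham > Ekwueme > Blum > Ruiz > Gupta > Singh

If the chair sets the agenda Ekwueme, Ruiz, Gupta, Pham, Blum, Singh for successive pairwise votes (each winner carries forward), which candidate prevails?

Round 1: Ekwueme vs Ruiz — 1–6, Ruiz advances.
Round 2: Ruiz vs Gupta — 5–2, Ruiz advances.
Round 3: Ruiz vs Pham — 6–1, Ruiz advances.
Round 4: Ruiz vs Blum — 3–4, Blum advances.
Round 5: Blum vs Singh — 1–6, Singh advances.
Singh survives the agenda.

Singh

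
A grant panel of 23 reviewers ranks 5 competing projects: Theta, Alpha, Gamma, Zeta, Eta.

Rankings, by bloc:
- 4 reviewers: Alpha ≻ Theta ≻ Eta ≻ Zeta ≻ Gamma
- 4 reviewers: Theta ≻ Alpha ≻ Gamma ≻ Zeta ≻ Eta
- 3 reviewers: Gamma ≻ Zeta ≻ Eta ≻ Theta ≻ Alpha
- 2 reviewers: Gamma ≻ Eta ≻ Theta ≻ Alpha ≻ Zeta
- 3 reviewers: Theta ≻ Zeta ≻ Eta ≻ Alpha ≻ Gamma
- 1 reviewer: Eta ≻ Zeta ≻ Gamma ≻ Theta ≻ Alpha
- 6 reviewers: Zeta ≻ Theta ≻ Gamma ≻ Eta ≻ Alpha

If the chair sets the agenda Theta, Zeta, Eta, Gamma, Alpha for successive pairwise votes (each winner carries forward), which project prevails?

Theta

Round 1: Theta vs Zeta — 13–10, Theta advances.
Round 2: Theta vs Eta — 17–6, Theta advances.
Round 3: Theta vs Gamma — 17–6, Theta advances.
Round 4: Theta vs Alpha — 19–4, Theta advances.
Theta survives the agenda.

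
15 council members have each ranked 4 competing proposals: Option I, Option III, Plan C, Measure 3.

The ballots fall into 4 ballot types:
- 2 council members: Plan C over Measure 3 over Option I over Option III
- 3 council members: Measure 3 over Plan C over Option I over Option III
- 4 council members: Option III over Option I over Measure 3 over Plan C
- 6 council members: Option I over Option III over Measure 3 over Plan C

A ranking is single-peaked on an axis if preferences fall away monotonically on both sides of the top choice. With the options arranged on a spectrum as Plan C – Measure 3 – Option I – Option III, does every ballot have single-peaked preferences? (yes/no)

yes

Axis positions: Plan C=1, Measure 3=2, Option I=3, Option III=4.
Ballot type 1 (peak Plan C at position 1): ranking walks positions 1-2-3-4, expanding outward from the peak — single-peaked.
Ballot type 2 (peak Measure 3 at position 2): ranking walks positions 2-1-3-4, expanding outward from the peak — single-peaked.
Ballot type 3 (peak Option III at position 4): ranking walks positions 4-3-2-1, expanding outward from the peak — single-peaked.
Ballot type 4 (peak Option I at position 3): ranking walks positions 3-4-2-1, expanding outward from the peak — single-peaked.
Every ranking is single-peaked on this axis.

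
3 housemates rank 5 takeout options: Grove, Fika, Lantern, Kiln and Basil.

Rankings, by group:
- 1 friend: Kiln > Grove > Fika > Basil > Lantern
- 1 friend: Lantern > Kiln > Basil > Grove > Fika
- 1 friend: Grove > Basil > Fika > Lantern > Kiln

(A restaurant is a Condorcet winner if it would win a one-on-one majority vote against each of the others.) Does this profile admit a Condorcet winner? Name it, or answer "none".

none

Check each pair by majority over 3 ballots:
Grove vs Fika: Grove preferred on 1+1+1 = 3 ballots; Grove wins 3–0.
Grove vs Lantern: Grove preferred on 1+1 = 2 ballots; Grove wins 2–1.
Grove vs Kiln: 1 for Grove, 2 for Kiln — Kiln by 2–1.
Grove vs Basil: Grove is ranked higher on 1+1 = 2 ballots, Basil on 1. Grove wins 2–1.
Fika vs Lantern: 2 to 1, Fika.
Fika vs Kiln: Fika preferred on 1 ballot; Kiln wins 2–1.
Fika vs Basil: 1 to 2, Basil.
Lantern vs Kiln: 2 to 1, Lantern.
Lantern vs Basil: 1 to 2, Basil.
Kiln vs Basil: 1+1 = 2 for Kiln, 1 for Basil — Kiln by 2–1.
Every restaurant loses at least once (Grove loses to Kiln; Fika loses to Grove; Lantern loses to Grove; Kiln loses to Lantern; Basil loses to Grove). The majority relation contains the cycle Grove beats Lantern beats Kiln beats Grove, so there is no Condorcet winner.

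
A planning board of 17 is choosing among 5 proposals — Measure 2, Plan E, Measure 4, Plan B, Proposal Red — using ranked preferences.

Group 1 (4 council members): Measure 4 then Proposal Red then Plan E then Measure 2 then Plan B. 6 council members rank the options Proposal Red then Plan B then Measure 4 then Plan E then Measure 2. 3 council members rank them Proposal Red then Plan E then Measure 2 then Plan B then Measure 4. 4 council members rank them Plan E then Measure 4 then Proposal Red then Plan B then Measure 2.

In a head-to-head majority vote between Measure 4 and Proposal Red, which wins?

Proposal Red

Ballots ranking Measure 4 above Proposal Red: 4 + 4 = 8.
Ballots ranking Proposal Red above Measure 4: 17 − 8 = 9.
Proposal Red wins the head-to-head 9–8.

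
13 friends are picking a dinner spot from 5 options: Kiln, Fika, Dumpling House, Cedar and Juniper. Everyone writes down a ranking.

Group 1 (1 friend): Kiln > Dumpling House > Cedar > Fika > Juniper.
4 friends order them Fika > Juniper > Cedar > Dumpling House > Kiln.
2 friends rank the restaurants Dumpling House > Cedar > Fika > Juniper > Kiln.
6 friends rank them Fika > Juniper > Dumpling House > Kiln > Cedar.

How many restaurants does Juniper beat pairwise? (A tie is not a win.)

3

Juniper against each rival (13 friends):
Juniper vs Kiln: Juniper preferred on 4+2+6 = 12 ballots; Juniper wins 12–1.
Juniper vs Fika: Fika, 13–0.
Juniper–Dumpling House: Juniper 10–3.
Juniper vs Cedar: 4+6 = 10 for Juniper, 3 for Cedar — Juniper by 10–3.
Juniper beats Kiln, Dumpling House, Cedar; loses to Fika — 3 pairwise wins.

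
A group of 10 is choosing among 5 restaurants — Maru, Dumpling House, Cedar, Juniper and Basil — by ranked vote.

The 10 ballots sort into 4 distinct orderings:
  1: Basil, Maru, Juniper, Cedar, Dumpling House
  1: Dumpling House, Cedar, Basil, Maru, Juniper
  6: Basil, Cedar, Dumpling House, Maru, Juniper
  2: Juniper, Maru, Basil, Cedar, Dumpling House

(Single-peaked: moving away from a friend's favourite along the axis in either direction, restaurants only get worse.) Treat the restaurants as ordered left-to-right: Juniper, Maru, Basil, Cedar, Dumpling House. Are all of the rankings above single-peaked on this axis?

Axis positions: Juniper=1, Maru=2, Basil=3, Cedar=4, Dumpling House=5.
Type 1 (peak Basil at position 3): ranking walks positions 3-2-1-4-5, expanding outward from the peak — single-peaked.
Type 2 (peak Dumpling House at position 5): ranking walks positions 5-4-3-2-1, expanding outward from the peak — single-peaked.
Type 3 (peak Basil at position 3): ranking walks positions 3-4-5-2-1, expanding outward from the peak — single-peaked.
Type 4 (peak Juniper at position 1): ranking walks positions 1-2-3-4-5, expanding outward from the peak — single-peaked.
Every ranking is single-peaked on this axis.

yes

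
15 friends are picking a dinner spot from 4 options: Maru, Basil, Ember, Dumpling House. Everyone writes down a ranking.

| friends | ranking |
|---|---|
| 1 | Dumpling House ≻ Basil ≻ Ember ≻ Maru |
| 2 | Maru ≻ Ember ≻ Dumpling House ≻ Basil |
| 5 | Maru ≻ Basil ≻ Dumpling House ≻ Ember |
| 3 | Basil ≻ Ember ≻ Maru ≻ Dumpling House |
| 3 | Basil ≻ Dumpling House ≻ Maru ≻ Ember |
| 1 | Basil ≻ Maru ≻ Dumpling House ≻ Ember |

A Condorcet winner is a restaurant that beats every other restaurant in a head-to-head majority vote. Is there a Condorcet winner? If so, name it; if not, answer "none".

Basil

Head-to-head results (15 friends):
Maru vs Basil: 2+5 = 7 for Maru, 8 for Basil — Basil by 8–7.
Maru vs Ember: Maru preferred on 2+5+3+1 = 11 ballots; Maru wins 11–4.
Maru vs Dumpling House: 11 to 4, Maru.
Basil vs Ember: 1+5+3+3+1 = 13 for Basil, 2 for Ember — Basil by 13–2.
Basil vs Dumpling House: 12 to 3, Basil.
Ember vs Dumpling House: 2+3 = 5 for Ember, 10 for Dumpling House — Dumpling House by 10–5.
Basil defeats every rival head-to-head and is the Condorcet winner.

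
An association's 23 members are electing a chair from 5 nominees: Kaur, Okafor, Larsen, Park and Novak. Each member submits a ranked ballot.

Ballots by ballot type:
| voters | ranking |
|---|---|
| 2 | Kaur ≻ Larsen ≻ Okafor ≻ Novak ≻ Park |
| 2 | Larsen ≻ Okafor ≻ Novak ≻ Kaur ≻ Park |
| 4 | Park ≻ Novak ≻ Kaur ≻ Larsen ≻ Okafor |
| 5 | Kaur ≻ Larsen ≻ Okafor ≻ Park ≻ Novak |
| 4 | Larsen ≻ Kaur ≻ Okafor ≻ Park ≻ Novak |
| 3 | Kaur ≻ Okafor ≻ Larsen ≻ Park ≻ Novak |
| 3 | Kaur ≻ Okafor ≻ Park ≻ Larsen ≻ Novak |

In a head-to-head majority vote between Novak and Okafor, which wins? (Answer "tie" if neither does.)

Ballots ranking Novak above Okafor: 4.
Ballots ranking Okafor above Novak: 23 − 4 = 19.
Okafor wins the head-to-head 19–4.

Okafor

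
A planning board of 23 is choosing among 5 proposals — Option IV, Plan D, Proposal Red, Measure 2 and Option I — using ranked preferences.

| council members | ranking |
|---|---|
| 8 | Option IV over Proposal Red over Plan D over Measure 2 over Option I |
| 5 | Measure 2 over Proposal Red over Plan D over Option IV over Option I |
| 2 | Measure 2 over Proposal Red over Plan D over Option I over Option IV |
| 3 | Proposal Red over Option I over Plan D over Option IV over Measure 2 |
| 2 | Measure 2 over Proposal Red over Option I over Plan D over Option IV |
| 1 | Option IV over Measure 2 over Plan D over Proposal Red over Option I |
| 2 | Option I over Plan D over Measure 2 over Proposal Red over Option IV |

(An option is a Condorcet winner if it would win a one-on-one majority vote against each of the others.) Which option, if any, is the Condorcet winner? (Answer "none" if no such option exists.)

Head-to-head results (23 council members):
Option IV vs Plan D: 8+1 = 9 for Option IV, 14 for Plan D — Plan D by 14–9.
Option IV vs Proposal Red: Proposal Red, 14–9.
Option IV vs Measure 2: 12 to 11, Option IV.
Option IV–Option I: Option IV 14–9.
Plan D vs Proposal Red: 3 to 20, Proposal Red.
Plan D vs Measure 2: Plan D wins 13–10.
Plan D vs Option I: Plan D, 16–7.
Proposal Red vs Measure 2: 8+3 = 11 for Proposal Red, 12 for Measure 2 — Measure 2 by 12–11.
Proposal Red vs Option I: 21 to 2, Proposal Red.
Measure 2 vs Option I: Measure 2 wins 18–5.
Each option drops at least one matchup (Option IV loses to Plan D; Plan D loses to Proposal Red; Proposal Red loses to Measure 2; Measure 2 loses to Option IV; Option I loses to Option IV); the cycle Option IV → Measure 2 → Proposal Red → Option IV rules out a Condorcet winner.

none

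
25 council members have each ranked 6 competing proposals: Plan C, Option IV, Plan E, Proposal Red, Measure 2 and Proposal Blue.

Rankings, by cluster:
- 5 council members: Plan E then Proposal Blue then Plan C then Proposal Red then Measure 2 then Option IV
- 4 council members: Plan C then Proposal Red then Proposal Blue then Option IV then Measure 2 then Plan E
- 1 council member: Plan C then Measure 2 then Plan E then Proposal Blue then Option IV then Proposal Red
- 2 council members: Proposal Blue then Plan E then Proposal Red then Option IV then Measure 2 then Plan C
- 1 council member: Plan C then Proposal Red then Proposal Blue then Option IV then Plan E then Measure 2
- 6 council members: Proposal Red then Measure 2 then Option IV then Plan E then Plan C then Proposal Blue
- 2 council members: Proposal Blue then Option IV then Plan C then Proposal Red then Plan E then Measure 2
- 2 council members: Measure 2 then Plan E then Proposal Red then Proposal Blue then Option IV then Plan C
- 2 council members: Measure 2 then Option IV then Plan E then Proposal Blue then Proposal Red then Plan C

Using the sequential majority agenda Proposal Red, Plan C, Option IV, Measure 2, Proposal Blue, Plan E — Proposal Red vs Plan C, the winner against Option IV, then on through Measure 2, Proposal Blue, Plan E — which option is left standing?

Plan E

Round 1: Proposal Red vs Plan C — 12–13, Plan C advances.
Round 2: Plan C vs Option IV — 11–14, Option IV advances.
Round 3: Option IV vs Measure 2 — 9–16, Measure 2 advances.
Round 4: Measure 2 vs Proposal Blue — 11–14, Proposal Blue advances.
Round 5: Proposal Blue vs Plan E — 9–16, Plan E advances.
The agenda winner is Plan E.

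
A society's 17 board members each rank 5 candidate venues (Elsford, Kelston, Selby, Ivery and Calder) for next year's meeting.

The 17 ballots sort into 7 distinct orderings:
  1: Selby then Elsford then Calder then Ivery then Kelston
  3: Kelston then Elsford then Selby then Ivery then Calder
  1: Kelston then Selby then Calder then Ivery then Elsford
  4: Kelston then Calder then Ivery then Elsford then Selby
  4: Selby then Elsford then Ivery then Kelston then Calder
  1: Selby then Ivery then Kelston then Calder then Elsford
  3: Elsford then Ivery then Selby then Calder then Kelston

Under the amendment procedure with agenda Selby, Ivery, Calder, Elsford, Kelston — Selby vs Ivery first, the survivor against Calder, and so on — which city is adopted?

Round 1: Selby vs Ivery — 10–7, Selby advances.
Round 2: Selby vs Calder — 13–4, Selby advances.
Round 3: Selby vs Elsford — 7–10, Elsford advances.
Round 4: Elsford vs Kelston — 8–9, Kelston advances.
Kelston survives the agenda.

Kelston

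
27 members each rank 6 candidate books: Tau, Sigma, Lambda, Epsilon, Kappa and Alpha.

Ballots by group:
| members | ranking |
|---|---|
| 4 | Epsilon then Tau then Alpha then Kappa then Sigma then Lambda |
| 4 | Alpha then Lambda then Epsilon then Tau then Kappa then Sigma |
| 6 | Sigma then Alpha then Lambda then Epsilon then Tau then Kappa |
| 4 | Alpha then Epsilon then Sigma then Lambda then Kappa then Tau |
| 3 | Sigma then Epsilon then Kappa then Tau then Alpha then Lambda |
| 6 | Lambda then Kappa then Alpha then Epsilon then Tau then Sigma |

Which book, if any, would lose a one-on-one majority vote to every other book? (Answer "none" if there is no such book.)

none

Pairwise majorities:
Tau–Sigma: Tau 14–13.
Tau vs Lambda: 7 to 20, Lambda.
Tau vs Epsilon: Epsilon, 27–0.
Tau vs Kappa: Tau wins 14–13.
Tau vs Alpha: Alpha, 20–7.
Sigma vs Lambda: Sigma wins 17–10.
Sigma vs Epsilon: Sigma is ranked higher on 6+3 = 9 ballots, Epsilon on 18. Epsilon wins 18–9.
Sigma vs Kappa: Sigma is ranked higher on 6+4+3 = 13 ballots, Kappa on 14. Kappa wins 14–13.
Sigma vs Alpha: Alpha, 18–9.
Lambda vs Epsilon: Lambda, 16–11.
Lambda–Kappa: Lambda 20–7.
Lambda vs Alpha: Lambda preferred on 6 ballots; Alpha wins 21–6.
Epsilon vs Kappa: Epsilon, 21–6.
Epsilon vs Alpha: 7 to 20, Alpha.
Kappa vs Alpha: Alpha, 18–9.
No book is winless: Tau beats Sigma; Sigma beats Lambda; Lambda beats Tau; Epsilon beats Tau; Kappa beats Sigma; Alpha beats Tau. There is no Condorcet loser.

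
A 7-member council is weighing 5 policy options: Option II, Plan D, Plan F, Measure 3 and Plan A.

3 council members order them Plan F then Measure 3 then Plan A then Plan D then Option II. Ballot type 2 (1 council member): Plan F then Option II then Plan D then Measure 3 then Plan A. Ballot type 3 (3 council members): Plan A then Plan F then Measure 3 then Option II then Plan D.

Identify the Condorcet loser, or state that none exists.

Pairwise majorities:
Option II vs Plan D: 4 to 3, Option II.
Option II vs Plan F: 0 for Option II, 7 for Plan F — Plan F by 7–0.
Option II–Measure 3: Measure 3 6–1.
Option II vs Plan A: Plan A, 6–1.
Plan D vs Plan F: 0 to 7, Plan F.
Plan D–Measure 3: Measure 3 6–1.
Plan D vs Plan A: 1 for Plan D, 6 for Plan A — Plan A by 6–1.
Plan F vs Measure 3: Plan F, 7–0.
Plan F–Plan A: Plan F 4–3.
Measure 3 vs Plan A: 4 to 3, Measure 3.
Plan D is beaten in every head-to-head and is the Condorcet loser.

Plan D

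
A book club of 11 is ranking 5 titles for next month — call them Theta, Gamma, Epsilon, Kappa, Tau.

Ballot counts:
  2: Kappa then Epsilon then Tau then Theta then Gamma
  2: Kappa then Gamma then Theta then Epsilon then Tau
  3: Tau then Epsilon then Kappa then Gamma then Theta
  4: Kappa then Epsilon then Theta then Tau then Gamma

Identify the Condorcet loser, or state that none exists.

Gamma

Head-to-head results (11 members):
Theta vs Gamma: Theta is ranked higher on 2+4 = 6 ballots, Gamma on 5. Theta wins 6–5.
Theta vs Epsilon: 2 for Theta, 9 for Epsilon — Epsilon by 9–2.
Theta vs Kappa: 0 for Theta, 11 for Kappa — Kappa by 11–0.
Theta–Tau: Theta 6–5.
Gamma vs Epsilon: Epsilon, 9–2.
Gamma vs Kappa: Gamma is ranked higher on 0 ballots, Kappa on 11. Kappa wins 11–0.
Gamma vs Tau: Tau, 9–2.
Epsilon vs Kappa: Epsilon is ranked higher on 3 ballots, Kappa on 8. Kappa wins 8–3.
Epsilon–Tau: Epsilon 8–3.
Kappa vs Tau: Kappa preferred on 2+2+4 = 8 ballots; Kappa wins 8–3.
Gamma loses to every other book — it is the Condorcet loser.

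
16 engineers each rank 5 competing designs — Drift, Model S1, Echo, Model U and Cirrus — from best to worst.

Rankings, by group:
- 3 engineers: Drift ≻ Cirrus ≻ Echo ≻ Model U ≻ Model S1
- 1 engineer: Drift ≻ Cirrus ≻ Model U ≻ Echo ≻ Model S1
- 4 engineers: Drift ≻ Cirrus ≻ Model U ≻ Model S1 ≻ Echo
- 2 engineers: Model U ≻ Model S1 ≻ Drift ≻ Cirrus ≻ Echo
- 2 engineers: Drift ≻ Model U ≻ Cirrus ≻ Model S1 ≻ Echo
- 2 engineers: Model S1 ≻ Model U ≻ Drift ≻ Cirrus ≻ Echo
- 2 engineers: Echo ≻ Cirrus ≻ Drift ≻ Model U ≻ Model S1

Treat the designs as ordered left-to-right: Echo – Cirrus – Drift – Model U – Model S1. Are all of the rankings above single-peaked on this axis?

yes

Axis positions: Echo=1, Cirrus=2, Drift=3, Model U=4, Model S1=5.
Group 1 (peak Drift at position 3): ranking walks positions 3-2-1-4-5, expanding outward from the peak — single-peaked.
Group 2 (peak Drift at position 3): ranking walks positions 3-2-4-1-5, expanding outward from the peak — single-peaked.
Group 3 (peak Drift at position 3): ranking walks positions 3-2-4-5-1, expanding outward from the peak — single-peaked.
Group 4 (peak Model U at position 4): ranking walks positions 4-5-3-2-1, expanding outward from the peak — single-peaked.
Group 5 (peak Drift at position 3): ranking walks positions 3-4-2-5-1, expanding outward from the peak — single-peaked.
Group 6 (peak Model S1 at position 5): ranking walks positions 5-4-3-2-1, expanding outward from the peak — single-peaked.
Group 7 (peak Echo at position 1): ranking walks positions 1-2-3-4-5, expanding outward from the peak — single-peaked.
Every ranking is single-peaked on this axis.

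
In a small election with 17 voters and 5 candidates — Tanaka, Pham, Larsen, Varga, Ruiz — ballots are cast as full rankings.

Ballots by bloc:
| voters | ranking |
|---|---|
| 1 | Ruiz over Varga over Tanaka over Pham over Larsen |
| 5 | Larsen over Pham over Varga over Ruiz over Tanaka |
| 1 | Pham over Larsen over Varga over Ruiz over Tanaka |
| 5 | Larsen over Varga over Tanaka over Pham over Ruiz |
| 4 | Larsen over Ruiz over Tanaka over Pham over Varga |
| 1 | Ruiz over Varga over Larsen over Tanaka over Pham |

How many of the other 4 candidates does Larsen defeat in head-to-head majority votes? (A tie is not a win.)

4

Larsen against each rival (17 voters):
Larsen vs Tanaka: Larsen is ranked higher on 5+1+5+4+1 = 16 ballots, Tanaka on 1. Larsen wins 16–1.
Larsen vs Pham: Larsen is ranked higher on 5+5+4+1 = 15 ballots, Pham on 2. Larsen wins 15–2.
Larsen–Varga: Larsen 15–2.
Larsen–Ruiz: Larsen 15–2.
Larsen beats Tanaka, Pham, Varga, Ruiz — 4 pairwise wins.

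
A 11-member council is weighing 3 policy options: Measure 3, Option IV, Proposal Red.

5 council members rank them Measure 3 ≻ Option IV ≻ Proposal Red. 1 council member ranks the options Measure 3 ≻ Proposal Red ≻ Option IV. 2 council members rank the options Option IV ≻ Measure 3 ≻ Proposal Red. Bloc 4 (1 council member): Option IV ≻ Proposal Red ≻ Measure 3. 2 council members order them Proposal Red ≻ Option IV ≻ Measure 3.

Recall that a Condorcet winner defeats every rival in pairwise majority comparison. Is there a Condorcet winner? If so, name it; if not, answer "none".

Measure 3

Head-to-head results (11 council members):
Measure 3 vs Option IV: Measure 3 preferred on 5+1 = 6 ballots; Measure 3 wins 6–5.
Measure 3 vs Proposal Red: 8 to 3, Measure 3.
Option IV vs Proposal Red: Option IV preferred on 5+2+1 = 8 ballots; Option IV wins 8–3.
Measure 3 beats each of Option IV, Proposal Red — Measure 3 is the Condorcet winner.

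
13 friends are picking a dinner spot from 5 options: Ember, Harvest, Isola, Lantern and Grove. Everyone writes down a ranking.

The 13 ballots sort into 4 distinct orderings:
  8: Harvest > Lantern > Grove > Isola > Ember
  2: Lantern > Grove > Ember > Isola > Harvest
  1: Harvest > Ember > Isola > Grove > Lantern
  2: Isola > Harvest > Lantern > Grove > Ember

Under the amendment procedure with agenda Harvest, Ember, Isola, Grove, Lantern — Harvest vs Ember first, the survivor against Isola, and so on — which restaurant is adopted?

Harvest

Round 1: Harvest vs Ember — 11–2, Harvest advances.
Round 2: Harvest vs Isola — 9–4, Harvest advances.
Round 3: Harvest vs Grove — 11–2, Harvest advances.
Round 4: Harvest vs Lantern — 11–2, Harvest advances.
Harvest survives the agenda.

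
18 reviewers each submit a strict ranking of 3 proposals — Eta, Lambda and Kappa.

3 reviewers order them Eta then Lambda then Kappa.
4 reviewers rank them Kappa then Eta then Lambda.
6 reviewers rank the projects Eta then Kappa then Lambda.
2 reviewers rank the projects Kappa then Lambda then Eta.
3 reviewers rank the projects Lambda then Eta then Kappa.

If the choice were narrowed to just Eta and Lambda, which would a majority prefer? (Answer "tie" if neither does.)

Eta

Ballots ranking Eta above Lambda: 3 + 4 + 6 = 13.
Ballots ranking Lambda above Eta: 18 − 13 = 5.
Eta wins the head-to-head 13–5.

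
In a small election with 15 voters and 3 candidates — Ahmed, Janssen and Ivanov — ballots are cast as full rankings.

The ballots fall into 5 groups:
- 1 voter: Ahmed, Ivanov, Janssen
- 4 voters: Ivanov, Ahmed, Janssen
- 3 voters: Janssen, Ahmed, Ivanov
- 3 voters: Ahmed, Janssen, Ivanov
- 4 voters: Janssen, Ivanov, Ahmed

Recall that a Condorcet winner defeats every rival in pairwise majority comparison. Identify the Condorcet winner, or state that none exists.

Check each pair by majority over 15 ballots:
Ahmed vs Janssen: 8 to 7, Ahmed.
Ahmed vs Ivanov: 7 to 8, Ivanov.
Janssen vs Ivanov: 10 to 5, Janssen.
Each candidate drops at least one matchup (Ahmed loses to Ivanov; Janssen loses to Ahmed; Ivanov loses to Janssen); the cycle Ahmed > Janssen > Ivanov > Ahmed rules out a Condorcet winner.

none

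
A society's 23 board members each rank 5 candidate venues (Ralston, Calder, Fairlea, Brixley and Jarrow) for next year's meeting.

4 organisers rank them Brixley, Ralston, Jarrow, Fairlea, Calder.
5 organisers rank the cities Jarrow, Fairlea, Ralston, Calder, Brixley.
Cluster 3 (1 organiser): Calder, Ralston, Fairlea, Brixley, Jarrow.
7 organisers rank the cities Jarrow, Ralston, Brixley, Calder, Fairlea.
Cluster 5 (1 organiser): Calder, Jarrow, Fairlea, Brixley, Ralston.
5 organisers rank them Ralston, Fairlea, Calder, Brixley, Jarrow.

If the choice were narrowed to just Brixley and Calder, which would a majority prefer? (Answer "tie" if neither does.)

Calder

Ballots ranking Brixley above Calder: 4 + 7 = 11.
Ballots ranking Calder above Brixley: 23 − 11 = 12.
Calder wins the head-to-head 12–11.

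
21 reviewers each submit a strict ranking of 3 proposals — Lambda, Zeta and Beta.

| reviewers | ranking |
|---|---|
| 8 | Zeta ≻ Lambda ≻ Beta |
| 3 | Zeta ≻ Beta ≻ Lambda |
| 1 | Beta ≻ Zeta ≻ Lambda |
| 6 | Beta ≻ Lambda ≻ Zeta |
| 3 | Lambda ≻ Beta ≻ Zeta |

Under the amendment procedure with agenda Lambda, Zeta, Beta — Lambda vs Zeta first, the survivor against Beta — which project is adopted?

Round 1: Lambda vs Zeta — 9–12, Zeta advances.
Round 2: Zeta vs Beta — 11–10, Zeta advances.
The agenda winner is Zeta.

Zeta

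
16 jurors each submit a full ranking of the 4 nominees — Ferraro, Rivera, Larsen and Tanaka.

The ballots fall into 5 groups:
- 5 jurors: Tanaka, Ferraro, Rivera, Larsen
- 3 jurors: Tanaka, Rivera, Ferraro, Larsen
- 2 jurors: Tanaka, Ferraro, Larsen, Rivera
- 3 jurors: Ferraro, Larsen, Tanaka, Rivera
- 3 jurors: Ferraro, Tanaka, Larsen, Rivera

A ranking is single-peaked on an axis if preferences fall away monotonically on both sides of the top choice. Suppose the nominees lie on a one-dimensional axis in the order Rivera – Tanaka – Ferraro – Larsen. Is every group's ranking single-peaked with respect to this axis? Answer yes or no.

Axis positions: Rivera=1, Tanaka=2, Ferraro=3, Larsen=4.
Group 1 (peak Tanaka at position 2): ranking walks positions 2-3-1-4, expanding outward from the peak — single-peaked.
Group 2 (peak Tanaka at position 2): ranking walks positions 2-1-3-4, expanding outward from the peak — single-peaked.
Group 3 (peak Tanaka at position 2): ranking walks positions 2-3-4-1, expanding outward from the peak — single-peaked.
Group 4 (peak Ferraro at position 3): ranking walks positions 3-4-2-1, expanding outward from the peak — single-peaked.
Group 5 (peak Ferraro at position 3): ranking walks positions 3-2-4-1, expanding outward from the peak — single-peaked.
Every ranking is single-peaked on this axis.

yes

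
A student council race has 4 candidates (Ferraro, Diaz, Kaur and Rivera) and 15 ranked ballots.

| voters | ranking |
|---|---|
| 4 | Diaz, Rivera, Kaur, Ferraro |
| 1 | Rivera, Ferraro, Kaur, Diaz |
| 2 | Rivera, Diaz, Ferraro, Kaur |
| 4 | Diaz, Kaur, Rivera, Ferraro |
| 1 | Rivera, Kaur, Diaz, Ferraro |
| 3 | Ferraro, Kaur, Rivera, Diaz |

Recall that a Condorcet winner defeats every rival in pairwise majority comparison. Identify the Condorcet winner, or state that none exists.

Check each pair by majority over 15 ballots:
Ferraro vs Diaz: Diaz wins 11–4.
Ferraro vs Kaur: Kaur wins 9–6.
Ferraro–Rivera: Rivera 12–3.
Diaz–Kaur: Diaz 10–5.
Diaz vs Rivera: Diaz, 8–7.
Kaur vs Rivera: Rivera wins 8–7.
Diaz wins every pairwise contest, so Diaz is the Condorcet winner.

Diaz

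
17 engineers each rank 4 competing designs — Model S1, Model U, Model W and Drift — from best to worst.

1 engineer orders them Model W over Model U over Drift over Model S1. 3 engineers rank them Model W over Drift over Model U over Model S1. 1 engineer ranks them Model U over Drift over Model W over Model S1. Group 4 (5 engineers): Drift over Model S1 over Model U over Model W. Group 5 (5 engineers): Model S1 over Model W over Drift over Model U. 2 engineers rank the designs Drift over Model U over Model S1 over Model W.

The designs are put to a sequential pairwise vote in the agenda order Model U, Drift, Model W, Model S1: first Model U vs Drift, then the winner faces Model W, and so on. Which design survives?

Round 1: Model U vs Drift — 2–15, Drift advances.
Round 2: Drift vs Model W — 8–9, Model W advances.
Round 3: Model W vs Model S1 — 5–12, Model S1 advances.
The agenda winner is Model S1.

Model S1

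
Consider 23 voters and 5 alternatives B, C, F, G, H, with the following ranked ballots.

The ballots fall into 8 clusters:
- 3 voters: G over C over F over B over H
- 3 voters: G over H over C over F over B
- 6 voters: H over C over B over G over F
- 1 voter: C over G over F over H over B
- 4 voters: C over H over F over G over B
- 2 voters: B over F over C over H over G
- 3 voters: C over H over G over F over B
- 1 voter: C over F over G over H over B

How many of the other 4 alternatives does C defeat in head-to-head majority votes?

C against each rival (23 voters):
C vs B: C wins 21–2.
C vs F: C is ranked higher on 21 ballots, F on 2. C wins 21–2.
C vs G: C wins 17–6.
C vs H: C preferred on 3+1+4+2+3+1 = 14 ballots; C wins 14–9.
C beats B, F, G, H — 4 pairwise wins.

4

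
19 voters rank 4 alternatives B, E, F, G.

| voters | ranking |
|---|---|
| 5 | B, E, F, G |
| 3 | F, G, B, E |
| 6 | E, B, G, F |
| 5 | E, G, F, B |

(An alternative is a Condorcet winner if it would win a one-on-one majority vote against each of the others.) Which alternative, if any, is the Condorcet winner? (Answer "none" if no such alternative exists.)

E

Pairwise majorities:
B–E: E 11–8.
B vs F: B wins 11–8.
B vs G: B, 11–8.
E vs F: E, 16–3.
E–G: E 16–3.
F–G: G 11–8.
E beats each of B, F, G — E is the Condorcet winner.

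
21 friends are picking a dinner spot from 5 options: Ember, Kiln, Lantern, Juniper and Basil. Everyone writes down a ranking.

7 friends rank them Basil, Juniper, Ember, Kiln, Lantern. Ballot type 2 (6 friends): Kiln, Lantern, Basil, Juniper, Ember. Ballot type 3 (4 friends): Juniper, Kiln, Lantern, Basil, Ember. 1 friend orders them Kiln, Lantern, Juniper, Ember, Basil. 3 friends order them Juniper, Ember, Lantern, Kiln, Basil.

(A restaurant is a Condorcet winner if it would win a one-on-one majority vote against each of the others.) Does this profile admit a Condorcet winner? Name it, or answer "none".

Check each pair by majority over 21 ballots:
Ember vs Kiln: Kiln wins 11–10.
Ember vs Lantern: Lantern, 11–10.
Ember vs Juniper: Juniper wins 21–0.
Ember vs Basil: Basil, 17–4.
Kiln–Lantern: Kiln 18–3.
Kiln–Juniper: Juniper 14–7.
Kiln vs Basil: Kiln, 14–7.
Lantern vs Juniper: Juniper wins 14–7.
Lantern–Basil: Lantern 14–7.
Juniper vs Basil: Basil wins 13–8.
Each restaurant drops at least one matchup (Ember loses to Kiln; Kiln loses to Juniper; Lantern loses to Kiln; Juniper loses to Basil; Basil loses to Kiln); the cycle Kiln beats Basil beats Juniper beats Kiln rules out a Condorcet winner.

none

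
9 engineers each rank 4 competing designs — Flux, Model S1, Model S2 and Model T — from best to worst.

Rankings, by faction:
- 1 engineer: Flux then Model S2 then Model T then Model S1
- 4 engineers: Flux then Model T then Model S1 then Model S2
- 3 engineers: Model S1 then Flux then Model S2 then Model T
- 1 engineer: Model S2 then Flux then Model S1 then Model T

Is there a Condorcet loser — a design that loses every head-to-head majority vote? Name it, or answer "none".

none

Pairwise majorities:
Flux vs Model S1: Flux preferred on 1+4+1 = 6 ballots; Flux wins 6–3.
Flux vs Model S2: Flux preferred on 1+4+3 = 8 ballots; Flux wins 8–1.
Flux vs Model T: Flux is ranked higher on 1+4+3+1 = 9 ballots, Model T on 0. Flux wins 9–0.
Model S1 vs Model S2: Model S1 preferred on 4+3 = 7 ballots; Model S1 wins 7–2.
Model S1–Model T: Model T 5–4.
Model S2 vs Model T: Model S2 preferred on 1+3+1 = 5 ballots; Model S2 wins 5–4.
Every design wins at least one matchup (Flux beats Model S1; Model S1 beats Model S2; Model S2 beats Model T; Model T beats Model S1), so there is no Condorcet loser.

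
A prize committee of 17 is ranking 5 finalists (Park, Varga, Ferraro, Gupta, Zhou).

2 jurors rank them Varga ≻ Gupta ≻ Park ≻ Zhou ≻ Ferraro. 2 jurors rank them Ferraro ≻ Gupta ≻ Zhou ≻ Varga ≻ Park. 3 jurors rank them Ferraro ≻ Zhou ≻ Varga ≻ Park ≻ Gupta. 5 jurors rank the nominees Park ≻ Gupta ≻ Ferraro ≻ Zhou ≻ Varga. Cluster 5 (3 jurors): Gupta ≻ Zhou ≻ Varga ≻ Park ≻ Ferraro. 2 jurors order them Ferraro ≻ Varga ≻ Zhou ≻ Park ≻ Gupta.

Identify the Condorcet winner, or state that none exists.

Check each pair by majority over 17 ballots:
Park–Varga: Varga 12–5.
Park vs Ferraro: 2+5+3 = 10 for Park, 7 for Ferraro — Park by 10–7.
Park vs Gupta: 3+5+2 = 10 for Park, 7 for Gupta — Park by 10–7.
Park vs Zhou: 2+5 = 7 for Park, 10 for Zhou — Zhou by 10–7.
Varga vs Ferraro: Varga preferred on 2+3 = 5 ballots; Ferraro wins 12–5.
Varga vs Gupta: Gupta, 10–7.
Varga vs Zhou: Varga preferred on 2+2 = 4 ballots; Zhou wins 13–4.
Ferraro vs Gupta: Gupta, 10–7.
Ferraro vs Zhou: 2+3+5+2 = 12 for Ferraro, 5 for Zhou — Ferraro by 12–5.
Gupta vs Zhou: 2+2+5+3 = 12 for Gupta, 5 for Zhou — Gupta by 12–5.
Each nominee drops at least one matchup (Park loses to Varga; Varga loses to Ferraro; Ferraro loses to Park; Gupta loses to Park; Zhou loses to Ferraro); the cycle Park → Ferraro → Varga → Park rules out a Condorcet winner.

none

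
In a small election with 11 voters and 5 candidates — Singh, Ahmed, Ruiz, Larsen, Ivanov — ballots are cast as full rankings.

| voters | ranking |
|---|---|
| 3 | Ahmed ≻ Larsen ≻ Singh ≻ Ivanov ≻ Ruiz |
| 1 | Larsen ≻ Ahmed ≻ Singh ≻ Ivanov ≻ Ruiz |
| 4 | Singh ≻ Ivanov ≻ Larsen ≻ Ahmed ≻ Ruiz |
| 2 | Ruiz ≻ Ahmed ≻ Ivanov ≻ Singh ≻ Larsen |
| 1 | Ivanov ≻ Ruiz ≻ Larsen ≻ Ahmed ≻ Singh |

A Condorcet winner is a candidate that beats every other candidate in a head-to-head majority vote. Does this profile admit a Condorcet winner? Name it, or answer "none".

none

Check each pair by majority over 11 ballots:
Singh vs Ahmed: Ahmed wins 7–4.
Singh–Ruiz: Singh 8–3.
Singh vs Larsen: Singh preferred on 4+2 = 6 ballots; Singh wins 6–5.
Singh vs Ivanov: Singh wins 8–3.
Ahmed vs Ruiz: Ahmed is ranked higher on 3+1+4 = 8 ballots, Ruiz on 3. Ahmed wins 8–3.
Ahmed vs Larsen: 5 to 6, Larsen.
Ahmed–Ivanov: Ahmed 6–5.
Ruiz vs Larsen: Ruiz preferred on 2+1 = 3 ballots; Larsen wins 8–3.
Ruiz vs Ivanov: Ivanov, 9–2.
Larsen vs Ivanov: Ivanov, 7–4.
No candidate is unbeaten: Singh loses to Ahmed; Ahmed loses to Larsen; Ruiz loses to Singh; Larsen loses to Singh; Ivanov loses to Singh. In particular Singh beats Larsen beats Ahmed beats Singh is a majority cycle — no Condorcet winner exists.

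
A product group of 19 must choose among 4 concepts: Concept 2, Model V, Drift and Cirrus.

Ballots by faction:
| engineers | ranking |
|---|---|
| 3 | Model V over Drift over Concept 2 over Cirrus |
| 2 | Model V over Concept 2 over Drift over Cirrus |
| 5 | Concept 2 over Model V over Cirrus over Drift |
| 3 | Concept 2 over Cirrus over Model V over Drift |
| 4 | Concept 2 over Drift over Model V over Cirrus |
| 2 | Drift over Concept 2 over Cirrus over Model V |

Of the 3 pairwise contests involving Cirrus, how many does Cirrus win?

0

Cirrus against each rival (19 engineers):
Cirrus vs Concept 2: Concept 2, 19–0.
Cirrus vs Model V: Model V, 14–5.
Cirrus vs Drift: Drift wins 11–8.
Cirrus beats no one; loses to Concept 2, Model V, Drift — 0 pairwise wins.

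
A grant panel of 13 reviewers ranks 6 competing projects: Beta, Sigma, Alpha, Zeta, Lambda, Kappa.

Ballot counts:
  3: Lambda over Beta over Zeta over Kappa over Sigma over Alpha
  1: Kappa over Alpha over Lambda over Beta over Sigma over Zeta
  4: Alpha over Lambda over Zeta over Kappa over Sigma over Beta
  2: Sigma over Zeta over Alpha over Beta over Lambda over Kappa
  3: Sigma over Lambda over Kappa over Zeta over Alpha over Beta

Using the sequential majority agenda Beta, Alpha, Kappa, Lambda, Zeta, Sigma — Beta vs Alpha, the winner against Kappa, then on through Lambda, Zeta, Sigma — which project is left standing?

Round 1: Beta vs Alpha — 3–10, Alpha advances.
Round 2: Alpha vs Kappa — 6–7, Kappa advances.
Round 3: Kappa vs Lambda — 1–12, Lambda advances.
Round 4: Lambda vs Zeta — 11–2, Lambda advances.
Round 5: Lambda vs Sigma — 8–5, Lambda advances.
The agenda winner is Lambda.

Lambda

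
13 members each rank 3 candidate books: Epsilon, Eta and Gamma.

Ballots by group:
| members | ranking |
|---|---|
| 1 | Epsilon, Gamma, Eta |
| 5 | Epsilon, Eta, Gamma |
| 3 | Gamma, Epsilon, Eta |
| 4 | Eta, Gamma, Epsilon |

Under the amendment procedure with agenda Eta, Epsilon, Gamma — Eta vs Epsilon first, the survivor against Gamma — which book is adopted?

Round 1: Eta vs Epsilon — 4–9, Epsilon advances.
Round 2: Epsilon vs Gamma — 6–7, Gamma advances.
The agenda winner is Gamma.

Gamma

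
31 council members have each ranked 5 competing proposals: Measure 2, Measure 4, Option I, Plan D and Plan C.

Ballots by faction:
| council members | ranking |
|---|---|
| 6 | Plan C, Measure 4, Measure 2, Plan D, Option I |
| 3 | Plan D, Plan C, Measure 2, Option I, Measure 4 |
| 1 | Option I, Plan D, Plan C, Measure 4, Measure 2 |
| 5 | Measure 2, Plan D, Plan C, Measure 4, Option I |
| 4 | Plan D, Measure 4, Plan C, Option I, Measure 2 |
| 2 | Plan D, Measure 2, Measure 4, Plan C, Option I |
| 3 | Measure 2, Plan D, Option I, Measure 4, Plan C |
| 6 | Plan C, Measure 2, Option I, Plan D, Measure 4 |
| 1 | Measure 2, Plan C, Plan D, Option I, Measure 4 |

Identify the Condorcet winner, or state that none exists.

none

Check each pair by majority over 31 ballots:
Measure 2 vs Measure 4: Measure 2 wins 20–11.
Measure 2 vs Option I: Measure 2, 26–5.
Measure 2 vs Plan D: Measure 2 wins 21–10.
Measure 2–Plan C: Plan C 20–11.
Measure 4 vs Option I: Measure 4 wins 17–14.
Measure 4 vs Plan D: Plan D wins 25–6.
Measure 4–Plan C: Plan C 22–9.
Option I–Plan D: Plan D 24–7.
Option I vs Plan C: Plan C, 27–4.
Plan D–Plan C: Plan D 18–13.
Every option loses at least once (Measure 2 loses to Plan C; Measure 4 loses to Measure 2; Option I loses to Measure 2; Plan D loses to Measure 2; Plan C loses to Plan D). The majority relation contains the cycle Measure 2 beats Plan D beats Plan C beats Measure 2, so there is no Condorcet winner.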